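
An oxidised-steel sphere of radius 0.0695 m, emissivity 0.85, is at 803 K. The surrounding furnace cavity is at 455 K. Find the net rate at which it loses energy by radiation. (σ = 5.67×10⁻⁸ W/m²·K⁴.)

A = 4πr² = 4π × (0.0695)² = 0.0607 m².
Q = εσA(T⁴ − T_s⁴). T⁴ − T_s⁴ = (803)⁴ − (455)⁴ = 4.16×10^11 − 4.29×10^10 = 3.73×10^11 K⁴.
Q = 0.85 × 5.67×10⁻⁸ × 0.0607 × 3.73×10^11 = 1090 W.

Q ≈ 1090 W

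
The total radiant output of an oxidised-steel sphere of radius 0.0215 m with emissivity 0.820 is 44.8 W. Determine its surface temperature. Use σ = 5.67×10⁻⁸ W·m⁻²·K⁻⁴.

A = 4πr² = 4π × (0.0215)² = 5.81×10^-3 m².
From P = εσAT⁴, T = (P / εσA)^(1/4) = (44.8 / (0.820 × 5.67×10⁻⁸ × 5.81×10^-3))^(1/4).
T = (1.66×10^11)^(1/4) = 638 K.

T ≈ 638 K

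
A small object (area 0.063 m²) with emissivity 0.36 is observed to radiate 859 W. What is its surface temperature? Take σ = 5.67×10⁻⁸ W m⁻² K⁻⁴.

From P = εσAT⁴, T = (P / εσA)^(1/4) = (859 / (0.36 × 5.67×10⁻⁸ × 0.0630))^(1/4).
T = (6.68×10^11)^(1/4) = 904 K.

T ≈ 904 K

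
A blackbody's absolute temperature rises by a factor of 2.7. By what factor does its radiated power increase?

factor ≈ 53.1

P ∝ T⁴, so the power scales as (2.7)⁴ = 53.1.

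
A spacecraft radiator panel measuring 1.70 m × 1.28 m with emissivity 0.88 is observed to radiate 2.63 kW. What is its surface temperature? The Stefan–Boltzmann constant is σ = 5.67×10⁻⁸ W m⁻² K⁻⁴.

T ≈ 395 K

A = 1.70 × 1.28 = 2.18 m².
From P = εσAT⁴, T = (P / εσA)^(1/4) = (2630 / (0.88 × 5.67×10⁻⁸ × 2.18))^(1/4).
T = (2.42×10^10)^(1/4) = 395 K.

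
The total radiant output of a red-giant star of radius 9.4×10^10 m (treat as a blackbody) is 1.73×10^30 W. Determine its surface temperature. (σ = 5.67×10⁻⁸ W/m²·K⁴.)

A = 4πr² = 4π × (9.4×10^10)² = 1.11×10^23 m².
From P = σAT⁴, T = (P / σA)^(1/4) = (1.73×10^30 / (5.67×10⁻⁸ × 1.11×10^23))^(1/4).
T = (2.75×10^14)^(1/4) = 4070 K.

T ≈ 4070 K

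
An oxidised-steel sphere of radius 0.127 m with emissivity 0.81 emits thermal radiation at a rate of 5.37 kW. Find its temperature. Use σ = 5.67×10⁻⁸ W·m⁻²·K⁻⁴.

A = 4πr² = 4π × (0.127)² = 0.203 m².
From P = εσAT⁴, T = (P / εσA)^(1/4) = (5370 / (0.81 × 5.67×10⁻⁸ × 0.203))^(1/4).
T = (5.77×10^11)^(1/4) = 872 K.

T ≈ 872 K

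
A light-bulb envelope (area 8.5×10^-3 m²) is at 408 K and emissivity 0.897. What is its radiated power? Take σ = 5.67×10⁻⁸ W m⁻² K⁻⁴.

P = εσAT⁴ = 0.897 × 5.67×10⁻⁸ × 8.50×10^-3 × (408)⁴ = 0.897 × 5.67×10⁻⁸ × 8.50×10^-3 × 2.77×10^10.
P = 12.0 W.

P ≈ 12.0 W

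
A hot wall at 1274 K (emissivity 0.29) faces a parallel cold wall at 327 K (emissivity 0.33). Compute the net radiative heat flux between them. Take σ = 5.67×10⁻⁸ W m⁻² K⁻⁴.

For two large parallel gray plates, q = σ(T₁⁴ − T₂⁴) / (1/ε₁ + 1/ε₂ − 1).
1/ε₁ + 1/ε₂ − 1 = 1/0.29 + 1/0.33 − 1 = 5.479.
T₁⁴ − T₂⁴ = 2.63×10^12 − 1.14×10^10 = 2.62×10^12 K⁴.
q = 5.67×10⁻⁸ × 2.62×10^12 / 5.479 = 27100 W/m².

q ≈ 27100 W/m²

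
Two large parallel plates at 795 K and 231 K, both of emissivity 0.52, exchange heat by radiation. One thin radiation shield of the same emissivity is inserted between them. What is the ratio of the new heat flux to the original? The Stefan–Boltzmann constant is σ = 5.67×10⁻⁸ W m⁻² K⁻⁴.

ratio ≈ 0.500

With N identical shields there are N+1 = 2 gaps in series, each with the same radiative resistance, so the flux falls to 1/(N+1) of its unshielded value.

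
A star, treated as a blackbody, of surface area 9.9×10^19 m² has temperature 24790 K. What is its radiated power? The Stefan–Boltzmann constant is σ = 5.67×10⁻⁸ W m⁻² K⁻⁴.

P ≈ 2.12×10^30 W

P = σAT⁴ = 5.67×10⁻⁸ × 9.90×10^19 × (24790)⁴ = 5.67×10⁻⁸ × 9.90×10^19 × 3.78×10^17.
P = 2.12×10^30 W.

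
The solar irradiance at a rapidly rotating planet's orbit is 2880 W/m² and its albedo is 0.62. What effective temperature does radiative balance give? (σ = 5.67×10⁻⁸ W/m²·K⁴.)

T ≈ 264 K

Power absorbed = (1−a)S·πR²; power emitted = 4πR²σT⁴. Equating and cancelling πR²:
T = ((1−a)S / 4σ)^(1/4) = (1090 / (4 × 5.67×10⁻⁸))^(1/4) = (4.83×10^9)^(1/4).
T = 264 K.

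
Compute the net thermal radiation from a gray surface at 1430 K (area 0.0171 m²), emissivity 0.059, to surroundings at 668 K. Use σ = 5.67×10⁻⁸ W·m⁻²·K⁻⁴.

Q ≈ 228 W

Q = εσA(T⁴ − T_s⁴). T⁴ − T_s⁴ = (1430)⁴ − (668)⁴ = 4.18×10^12 − 1.99×10^11 = 3.98×10^12 K⁴.
Q = 0.059 × 5.67×10⁻⁸ × 0.0171 × 3.98×10^12 = 228 W.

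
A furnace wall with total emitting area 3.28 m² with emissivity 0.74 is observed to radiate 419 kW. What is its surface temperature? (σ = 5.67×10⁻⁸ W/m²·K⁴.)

From P = εσAT⁴, T = (P / εσA)^(1/4) = (4.19×10^5 / (0.74 × 5.67×10⁻⁸ × 3.28))^(1/4).
T = (3.04×10^12)^(1/4) = 1320 K.

T ≈ 1320 K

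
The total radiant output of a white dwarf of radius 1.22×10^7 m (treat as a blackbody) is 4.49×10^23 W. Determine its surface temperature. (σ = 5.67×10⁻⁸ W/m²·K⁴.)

A = 4πr² = 4π × (1.22×10^7)² = 1.87×10^15 m².
From P = σAT⁴, T = (P / σA)^(1/4) = (4.49×10^23 / (5.67×10⁻⁸ × 1.87×10^15))^(1/4).
T = (4.23×10^15)^(1/4) = 8070 K.

T ≈ 8070 K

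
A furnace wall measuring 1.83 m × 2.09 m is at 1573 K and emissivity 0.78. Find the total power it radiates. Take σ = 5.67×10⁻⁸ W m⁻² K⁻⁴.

A = 1.83 × 2.09 = 3.82 m².
Stefan–Boltzmann: P = εσAT⁴ = 0.78 × 5.67×10⁻⁸ × 3.82 × (1573)⁴ = 0.78 × 5.67×10⁻⁸ × 3.82 × 6.12×10^12.
P = 1.04×10^6 W.

P ≈ 1.04×10^6 W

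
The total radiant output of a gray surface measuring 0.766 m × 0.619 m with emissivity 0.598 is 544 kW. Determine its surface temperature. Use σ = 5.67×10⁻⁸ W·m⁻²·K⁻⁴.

T ≈ 2410 K

A = 0.766 × 0.619 = 0.474 m².
From P = εσAT⁴, T = (P / εσA)^(1/4) = (5.44×10^5 / (0.598 × 5.67×10⁻⁸ × 0.474))^(1/4).
T = (3.38×10^13)^(1/4) = 2410 K.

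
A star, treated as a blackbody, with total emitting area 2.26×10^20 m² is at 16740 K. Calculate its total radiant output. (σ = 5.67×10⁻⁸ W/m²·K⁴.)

P = σAT⁴ = 5.67×10⁻⁸ × 2.26×10^20 × (16740)⁴ = 5.67×10⁻⁸ × 2.26×10^20 × 7.85×10^16.
P = 1.01×10^30 W.

P ≈ 1.01×10^30 W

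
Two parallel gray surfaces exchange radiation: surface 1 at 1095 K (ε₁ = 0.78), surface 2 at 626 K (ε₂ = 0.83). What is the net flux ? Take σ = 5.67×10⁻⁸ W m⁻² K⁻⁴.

q ≈ 49000 W/m²

For two large parallel gray plates, q = σ(T₁⁴ − T₂⁴) / (1/ε₁ + 1/ε₂ − 1).
1/ε₁ + 1/ε₂ − 1 = 1/0.78 + 1/0.83 − 1 = 1.487.
T₁⁴ − T₂⁴ = 1.44×10^12 − 1.54×10^11 = 1.28×10^12 K⁴.
q = 5.67×10⁻⁸ × 1.28×10^12 / 1.487 = 49000 W/m².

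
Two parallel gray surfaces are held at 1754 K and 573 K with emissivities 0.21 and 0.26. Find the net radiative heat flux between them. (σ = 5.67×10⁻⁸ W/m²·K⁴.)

For two large parallel gray plates, q = σ(T₁⁴ − T₂⁴) / (1/ε₁ + 1/ε₂ − 1).
1/ε₁ + 1/ε₂ − 1 = 1/0.21 + 1/0.26 − 1 = 7.608.
T₁⁴ − T₂⁴ = 9.46×10^12 − 1.08×10^11 = 9.36×10^12 K⁴.
q = 5.67×10⁻⁸ × 9.36×10^12 / 7.608 = 69700 W/m².

q ≈ 69700 W/m²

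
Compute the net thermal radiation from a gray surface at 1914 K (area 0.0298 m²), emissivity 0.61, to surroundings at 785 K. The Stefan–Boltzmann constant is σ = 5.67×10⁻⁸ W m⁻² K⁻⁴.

Q ≈ 13400 W

Q = εσA(T⁴ − T_s⁴). T⁴ − T_s⁴ = (1914)⁴ − (785)⁴ = 1.34×10^13 − 3.80×10^11 = 1.30×10^13 K⁴.
Q = 0.61 × 5.67×10⁻⁸ × 0.0298 × 1.30×10^13 = 13400 W.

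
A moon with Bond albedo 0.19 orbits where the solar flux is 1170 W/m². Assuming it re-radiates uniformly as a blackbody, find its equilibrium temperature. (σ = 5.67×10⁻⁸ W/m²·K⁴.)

T ≈ 254 K

Power absorbed = (1−a)S·πR²; power emitted = 4πR²σT⁴. Equating and cancelling πR²:
T = ((1−a)S / 4σ)^(1/4) = (948 / (4 × 5.67×10⁻⁸))^(1/4) = (4.18×10^9)^(1/4).
T = 254 K.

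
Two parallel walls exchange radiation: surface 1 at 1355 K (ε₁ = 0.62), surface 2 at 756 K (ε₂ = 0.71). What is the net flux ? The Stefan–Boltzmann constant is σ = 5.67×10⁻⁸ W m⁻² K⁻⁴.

q ≈ 85400 W/m²

For two large parallel gray plates, q = σ(T₁⁴ − T₂⁴) / (1/ε₁ + 1/ε₂ − 1).
1/ε₁ + 1/ε₂ − 1 = 1/0.62 + 1/0.71 − 1 = 2.021.
T₁⁴ − T₂⁴ = 3.37×10^12 − 3.27×10^11 = 3.04×10^12 K⁴.
q = 5.67×10⁻⁸ × 3.04×10^12 / 2.021 = 85400 W/m².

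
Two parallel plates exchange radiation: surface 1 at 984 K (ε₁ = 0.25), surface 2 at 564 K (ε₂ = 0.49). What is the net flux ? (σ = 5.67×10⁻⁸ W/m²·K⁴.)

q ≈ 9410 W/m²

For two large parallel gray plates, q = σ(T₁⁴ − T₂⁴) / (1/ε₁ + 1/ε₂ − 1).
1/ε₁ + 1/ε₂ − 1 = 1/0.25 + 1/0.49 − 1 = 5.041.
T₁⁴ − T₂⁴ = 9.38×10^11 − 1.01×10^11 = 8.36×10^11 K⁴.
q = 5.67×10⁻⁸ × 8.36×10^11 / 5.041 = 9410 W/m².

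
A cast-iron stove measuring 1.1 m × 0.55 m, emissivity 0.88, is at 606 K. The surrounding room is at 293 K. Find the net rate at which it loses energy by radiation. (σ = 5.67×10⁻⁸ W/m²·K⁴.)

Q ≈ 3850 W

A = 1.1 × 0.55 = 0.605 m².
Q = εσA(T⁴ − T_s⁴). T⁴ − T_s⁴ = (606)⁴ − (293)⁴ = 1.35×10^11 − 7.37×10^9 = 1.27×10^11 K⁴.
Q = 0.88 × 5.67×10⁻⁸ × 0.605 × 1.27×10^11 = 3850 W.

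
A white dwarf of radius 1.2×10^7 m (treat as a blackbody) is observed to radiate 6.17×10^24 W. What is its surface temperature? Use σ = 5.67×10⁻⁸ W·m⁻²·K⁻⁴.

A = 4πr² = 4π × (1.2×10^7)² = 1.81×10^15 m².
From P = σAT⁴, T = (P / σA)^(1/4) = (6.17×10^24 / (5.67×10⁻⁸ × 1.81×10^15))^(1/4).
T = (6.01×10^16)^(1/4) = 15700 K.

T ≈ 15700 K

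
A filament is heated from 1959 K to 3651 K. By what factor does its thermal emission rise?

ratio ≈ 12.1

P ∝ T⁴, so the ratio is (3651/1959)⁴ = (1.864)⁴ = 12.1.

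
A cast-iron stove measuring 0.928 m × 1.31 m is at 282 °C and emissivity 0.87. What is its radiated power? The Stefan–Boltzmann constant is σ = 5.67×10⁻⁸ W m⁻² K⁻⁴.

P ≈ 5690 W

A = 0.928 × 1.31 = 1.22 m².
282 °C = 555 K.
Stefan–Boltzmann: P = εσAT⁴ = 0.87 × 5.67×10⁻⁸ × 1.22 × (555)⁴ = 0.87 × 5.67×10⁻⁸ × 1.22 × 9.49×10^10.
P = 5690 W.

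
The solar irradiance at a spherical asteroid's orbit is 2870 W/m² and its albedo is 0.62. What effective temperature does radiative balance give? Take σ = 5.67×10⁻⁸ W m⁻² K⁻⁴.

Power absorbed = (1−a)S·πR²; power emitted = 4πR²σT⁴. Equating and cancelling πR²:
T = ((1−a)S / 4σ)^(1/4) = (1090 / (4 × 5.67×10⁻⁸))^(1/4) = (4.81×10^9)^(1/4).
T = 263 K.

T ≈ 263 K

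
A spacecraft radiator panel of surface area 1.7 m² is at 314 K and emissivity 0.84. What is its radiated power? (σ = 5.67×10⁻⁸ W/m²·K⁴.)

P = εσAT⁴ = 0.84 × 5.67×10⁻⁸ × 1.70 × (314)⁴ = 0.84 × 5.67×10⁻⁸ × 1.70 × 9.72×10^9.
P = 787 W.

P ≈ 787 W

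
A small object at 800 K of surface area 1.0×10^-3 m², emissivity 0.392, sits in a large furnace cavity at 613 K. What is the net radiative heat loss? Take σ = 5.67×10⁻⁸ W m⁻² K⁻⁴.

Q ≈ 5.97 W

Q = εσA(T⁴ − T_s⁴). T⁴ − T_s⁴ = (800)⁴ − (613)⁴ = 4.10×10^11 − 1.41×10^11 = 2.68×10^11 K⁴.
Q = 0.392 × 5.67×10⁻⁸ × 1.00×10^-3 × 2.68×10^11 = 5.97 W.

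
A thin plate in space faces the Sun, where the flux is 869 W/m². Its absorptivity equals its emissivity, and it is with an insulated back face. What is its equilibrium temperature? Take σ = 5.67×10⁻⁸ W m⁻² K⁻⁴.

T ≈ 352 K

Absorbed flux αS = emitted flux εσT⁴ (one radiating face); with α = ε, T = (S/σ)^(1/4).
T = (869 / 5.67×10⁻⁸)^(1/4) = (1.53×10^10)^(1/4).
T = 352 K.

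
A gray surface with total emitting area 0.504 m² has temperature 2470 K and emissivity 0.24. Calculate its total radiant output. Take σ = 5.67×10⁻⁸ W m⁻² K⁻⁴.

P = εσAT⁴ = 0.24 × 5.67×10⁻⁸ × 0.504 × (2470)⁴ = 0.24 × 5.67×10⁻⁸ × 0.504 × 3.72×10^13.
P = 2.55×10^5 W.

P ≈ 2.55×10^5 W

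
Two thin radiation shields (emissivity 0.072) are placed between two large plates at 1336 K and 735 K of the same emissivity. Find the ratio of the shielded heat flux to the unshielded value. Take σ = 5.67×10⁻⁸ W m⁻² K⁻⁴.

With N identical shields there are N+1 = 3 gaps in series, each with the same radiative resistance, so the flux falls to 1/(N+1) of its unshielded value.

ratio ≈ 0.333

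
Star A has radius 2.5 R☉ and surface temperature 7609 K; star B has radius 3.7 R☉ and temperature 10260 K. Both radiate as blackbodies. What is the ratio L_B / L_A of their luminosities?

L_B/L_A ≈ 7.24

L = 4πR²σT⁴ ∝ R²T⁴, so L_B/L_A = (3.7/2.5)² × (10260/7609)⁴ = 2.19 × 3.31 = 7.24.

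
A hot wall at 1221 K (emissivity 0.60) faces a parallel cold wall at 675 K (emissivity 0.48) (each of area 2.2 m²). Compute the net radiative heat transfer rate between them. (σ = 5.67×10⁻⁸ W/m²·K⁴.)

Q ≈ 91400 W

For two large parallel gray plates, q = σ(T₁⁴ − T₂⁴) / (1/ε₁ + 1/ε₂ − 1).
1/ε₁ + 1/ε₂ − 1 = 1/0.60 + 1/0.48 − 1 = 2.750.
T₁⁴ − T₂⁴ = 2.22×10^12 − 2.08×10^11 = 2.02×10^12 K⁴.
q = 5.67×10⁻⁸ × 2.02×10^12 / 2.750 = 41500 W/m².
Q = q·A = 41500 × 2.2 = 91400 W.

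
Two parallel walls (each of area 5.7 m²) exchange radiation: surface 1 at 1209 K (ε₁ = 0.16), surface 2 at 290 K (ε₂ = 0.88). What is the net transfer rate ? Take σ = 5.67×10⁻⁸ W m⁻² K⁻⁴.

Q ≈ 1.08×10^5 W

For two large parallel gray plates, q = σ(T₁⁴ − T₂⁴) / (1/ε₁ + 1/ε₂ − 1).
1/ε₁ + 1/ε₂ − 1 = 1/0.16 + 1/0.88 − 1 = 6.386.
T₁⁴ − T₂⁴ = 2.14×10^12 − 7.07×10^9 = 2.13×10^12 K⁴.
q = 5.67×10⁻⁸ × 2.13×10^12 / 6.386 = 18900 W/m².
Q = q·A = 18900 × 5.7 = 1.08×10^5 W.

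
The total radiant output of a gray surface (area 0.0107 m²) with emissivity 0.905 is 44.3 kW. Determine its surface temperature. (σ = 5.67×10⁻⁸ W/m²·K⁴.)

From P = εσAT⁴, T = (P / εσA)^(1/4) = (44300 / (0.905 × 5.67×10⁻⁸ × 0.0107))^(1/4).
T = (8.07×10^13)^(1/4) = 3000 K.

T ≈ 3000 K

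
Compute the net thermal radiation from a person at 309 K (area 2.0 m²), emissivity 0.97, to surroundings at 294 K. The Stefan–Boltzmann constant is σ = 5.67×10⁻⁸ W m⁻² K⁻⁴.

Q = εσA(T⁴ − T_s⁴). T⁴ − T_s⁴ = (309)⁴ − (294)⁴ = 9.12×10^9 − 7.47×10^9 = 1.65×10^9 K⁴.
Q = 0.97 × 5.67×10⁻⁸ × 2.00 × 1.65×10^9 = 181 W.

Q ≈ 181 W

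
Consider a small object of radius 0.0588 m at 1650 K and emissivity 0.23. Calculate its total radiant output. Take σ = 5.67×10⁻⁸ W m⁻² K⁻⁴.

A = 4πr² = 4π × (0.0588)² = 0.0434 m².
Stefan–Boltzmann: P = εσAT⁴ = 0.23 × 5.67×10⁻⁸ × 0.0434 × (1650)⁴ = 0.23 × 5.67×10⁻⁸ × 0.0434 × 7.41×10^12.
P = 4200 W.

P ≈ 4200 W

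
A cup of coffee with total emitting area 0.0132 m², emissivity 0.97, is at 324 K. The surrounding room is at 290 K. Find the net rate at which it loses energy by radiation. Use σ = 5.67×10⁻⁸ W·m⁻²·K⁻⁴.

Q = εσA(T⁴ − T_s⁴). T⁴ − T_s⁴ = (324)⁴ − (290)⁴ = 1.10×10^10 − 7.07×10^9 = 3.95×10^9 K⁴.
Q = 0.97 × 5.67×10⁻⁸ × 0.0132 × 3.95×10^9 = 2.87 W.

Q ≈ 2.87 W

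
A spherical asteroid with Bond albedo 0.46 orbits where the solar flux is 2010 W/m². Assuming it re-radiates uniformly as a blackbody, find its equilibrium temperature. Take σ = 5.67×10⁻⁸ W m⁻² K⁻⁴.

T ≈ 263 K

Power absorbed = (1−a)S·πR²; power emitted = 4πR²σT⁴. Equating and cancelling πR²:
T = ((1−a)S / 4σ)^(1/4) = (1090 / (4 × 5.67×10⁻⁸))^(1/4) = (4.79×10^9)^(1/4).
T = 263 K.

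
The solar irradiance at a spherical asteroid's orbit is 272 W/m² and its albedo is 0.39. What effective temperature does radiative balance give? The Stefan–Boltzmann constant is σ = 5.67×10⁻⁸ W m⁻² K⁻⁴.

Power absorbed = (1−a)S·πR²; power emitted = 4πR²σT⁴. Equating and cancelling πR²:
T = ((1−a)S / 4σ)^(1/4) = (166 / (4 × 5.67×10⁻⁸))^(1/4) = (7.32×10^8)^(1/4).
T = 164 K.

T ≈ 164 K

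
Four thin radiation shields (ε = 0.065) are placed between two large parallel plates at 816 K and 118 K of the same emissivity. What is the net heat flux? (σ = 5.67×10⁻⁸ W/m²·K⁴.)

Each of the 5 gaps contributes resistance (2/ε − 1) = 2/0.065 − 1 = 29.77; total = 148.8.
q = σ(T₁⁴ − T₂⁴) / 148.8 = 5.67×10⁻⁸ × 4.43×10^11 / 148.8 = 169 W/m².

q ≈ 169 W/m²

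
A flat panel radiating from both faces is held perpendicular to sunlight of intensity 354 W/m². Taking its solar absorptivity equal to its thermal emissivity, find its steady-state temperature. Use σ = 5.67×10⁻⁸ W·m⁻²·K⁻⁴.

Absorbed flux αS = emitted flux 2εσT⁴ per unit area; with α = ε this gives T = (S/2σ)^(1/4).
T = (354 / (2 × 5.67×10⁻⁸))^(1/4) = (3.12×10^9)^(1/4).
T = 236 K.

T ≈ 236 K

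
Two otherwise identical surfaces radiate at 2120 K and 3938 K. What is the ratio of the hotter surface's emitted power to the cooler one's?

ratio ≈ 11.9

P ∝ T⁴, so the ratio is (3938/2120)⁴ = (1.858)⁴ = 11.9.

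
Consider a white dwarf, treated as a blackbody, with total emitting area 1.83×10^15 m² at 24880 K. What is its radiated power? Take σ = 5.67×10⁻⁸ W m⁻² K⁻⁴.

P ≈ 3.98×10^25 W

P = σAT⁴ = 5.67×10⁻⁸ × 1.83×10^15 × (24880)⁴ = 5.67×10⁻⁸ × 1.83×10^15 × 3.83×10^17.
P = 3.98×10^25 W.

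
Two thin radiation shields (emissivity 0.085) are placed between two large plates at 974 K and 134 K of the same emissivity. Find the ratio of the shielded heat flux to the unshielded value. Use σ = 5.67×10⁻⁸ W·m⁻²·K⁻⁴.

With N identical shields there are N+1 = 3 gaps in series, each with the same radiative resistance, so the flux falls to 1/(N+1) of its unshielded value.

ratio ≈ 0.333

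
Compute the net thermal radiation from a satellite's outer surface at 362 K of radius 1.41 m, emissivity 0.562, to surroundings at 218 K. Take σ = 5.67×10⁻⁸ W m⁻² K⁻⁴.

A = 4πr² = 4π × (1.41)² = 25.0 m².
Q = εσA(T⁴ − T_s⁴). T⁴ − T_s⁴ = (362)⁴ − (218)⁴ = 1.72×10^10 − 2.26×10^9 = 1.49×10^10 K⁴.
Q = 0.562 × 5.67×10⁻⁸ × 25.0 × 1.49×10^10 = 11900 W.

Q ≈ 11900 W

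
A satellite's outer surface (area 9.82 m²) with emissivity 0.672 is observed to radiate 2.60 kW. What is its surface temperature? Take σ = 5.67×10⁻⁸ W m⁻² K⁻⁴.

From P = εσAT⁴, T = (P / εσA)^(1/4) = (2600 / (0.672 × 5.67×10⁻⁸ × 9.82))^(1/4).
T = (6.95×10^9)^(1/4) = 289 K.

T ≈ 289 K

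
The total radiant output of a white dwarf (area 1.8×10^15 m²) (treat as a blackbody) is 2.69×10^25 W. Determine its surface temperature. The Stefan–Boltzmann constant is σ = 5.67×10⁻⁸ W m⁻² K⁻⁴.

From P = σAT⁴, T = (P / σA)^(1/4) = (2.69×10^25 / (5.67×10⁻⁸ × 1.80×10^15))^(1/4).
T = (2.64×10^17)^(1/4) = 22700 K.

T ≈ 22700 K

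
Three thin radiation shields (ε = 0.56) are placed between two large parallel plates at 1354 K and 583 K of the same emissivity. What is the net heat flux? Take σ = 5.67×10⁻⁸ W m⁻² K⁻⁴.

Each of the 4 gaps contributes resistance (2/ε − 1) = 2/0.56 − 1 = 2.571; total = 10.29.
q = σ(T₁⁴ − T₂⁴) / 10.29 = 5.67×10⁻⁸ × 3.25×10^12 / 10.29 = 17900 W/m².

q ≈ 17900 W/m²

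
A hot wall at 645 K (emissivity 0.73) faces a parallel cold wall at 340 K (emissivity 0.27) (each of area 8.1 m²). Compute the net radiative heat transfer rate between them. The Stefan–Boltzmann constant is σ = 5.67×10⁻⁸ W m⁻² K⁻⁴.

Q ≈ 18000 W

For two large parallel gray plates, q = σ(T₁⁴ − T₂⁴) / (1/ε₁ + 1/ε₂ − 1).
1/ε₁ + 1/ε₂ − 1 = 1/0.73 + 1/0.27 − 1 = 4.074.
T₁⁴ − T₂⁴ = 1.73×10^11 − 1.34×10^10 = 1.60×10^11 K⁴.
q = 5.67×10⁻⁸ × 1.60×10^11 / 4.074 = 2220 W/m².
Q = q·A = 2220 × 8.1 = 18000 W.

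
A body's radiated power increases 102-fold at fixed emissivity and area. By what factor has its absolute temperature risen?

P ∝ T⁴ ⇒ T ∝ P^(1/4), so T scales by (102)^(1/4) = 3.18.

factor ≈ 3.18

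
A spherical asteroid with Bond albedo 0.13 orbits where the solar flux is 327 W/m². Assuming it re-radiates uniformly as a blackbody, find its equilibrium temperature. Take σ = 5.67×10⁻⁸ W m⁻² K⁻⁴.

Power absorbed = (1−a)S·πR²; power emitted = 4πR²σT⁴. Equating and cancelling πR²:
T = ((1−a)S / 4σ)^(1/4) = (284 / (4 × 5.67×10⁻⁸))^(1/4) = (1.25×10^9)^(1/4).
T = 188 K.

T ≈ 188 K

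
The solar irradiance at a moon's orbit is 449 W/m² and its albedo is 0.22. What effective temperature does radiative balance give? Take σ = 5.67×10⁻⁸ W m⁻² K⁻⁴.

Power absorbed = (1−a)S·πR²; power emitted = 4πR²σT⁴. Equating and cancelling πR²:
T = ((1−a)S / 4σ)^(1/4) = (350 / (4 × 5.67×10⁻⁸))^(1/4) = (1.54×10^9)^(1/4).
T = 198 K.

T ≈ 198 K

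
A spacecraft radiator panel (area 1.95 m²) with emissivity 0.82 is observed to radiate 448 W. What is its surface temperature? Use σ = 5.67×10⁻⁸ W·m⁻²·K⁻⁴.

T ≈ 265 K

From P = εσAT⁴, T = (P / εσA)^(1/4) = (448 / (0.82 × 5.67×10⁻⁸ × 1.95))^(1/4).
T = (4.94×10^9)^(1/4) = 265 K.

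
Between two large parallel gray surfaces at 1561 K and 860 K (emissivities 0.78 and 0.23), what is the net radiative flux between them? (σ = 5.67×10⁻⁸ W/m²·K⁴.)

For two large parallel gray plates, q = σ(T₁⁴ − T₂⁴) / (1/ε₁ + 1/ε₂ − 1).
1/ε₁ + 1/ε₂ − 1 = 1/0.78 + 1/0.23 − 1 = 4.630.
T₁⁴ − T₂⁴ = 5.94×10^12 − 5.47×10^11 = 5.39×10^12 K⁴.
q = 5.67×10⁻⁸ × 5.39×10^12 / 4.630 = 66000 W/m².

q ≈ 66000 W/m²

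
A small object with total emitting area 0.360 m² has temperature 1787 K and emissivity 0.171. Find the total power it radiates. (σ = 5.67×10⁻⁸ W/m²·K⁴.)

P ≈ 35600 W

P = εσAT⁴ = 0.171 × 5.67×10⁻⁸ × 0.360 × (1787)⁴ = 0.171 × 5.67×10⁻⁸ × 0.360 × 1.02×10^13.
P = 35600 W.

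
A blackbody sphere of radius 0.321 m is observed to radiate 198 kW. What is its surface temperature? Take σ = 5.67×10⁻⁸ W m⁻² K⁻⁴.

T ≈ 1280 K

A = 4πr² = 4π × (0.321)² = 1.29 m².
From P = σAT⁴, T = (P / σA)^(1/4) = (1.98×10^5 / (5.67×10⁻⁸ × 1.29))^(1/4).
T = (2.70×10^12)^(1/4) = 1280 K.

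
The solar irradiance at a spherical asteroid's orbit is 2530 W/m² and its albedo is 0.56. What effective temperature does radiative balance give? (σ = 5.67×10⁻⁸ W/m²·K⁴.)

T ≈ 265 K

Power absorbed = (1−a)S·πR²; power emitted = 4πR²σT⁴. Equating and cancelling πR²:
T = ((1−a)S / 4σ)^(1/4) = (1110 / (4 × 5.67×10⁻⁸))^(1/4) = (4.91×10^9)^(1/4).
T = 265 K.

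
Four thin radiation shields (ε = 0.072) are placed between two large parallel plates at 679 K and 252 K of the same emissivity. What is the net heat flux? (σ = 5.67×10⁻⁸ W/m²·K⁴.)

Each of the 5 gaps contributes resistance (2/ε − 1) = 2/0.072 − 1 = 26.78; total = 133.9.
q = σ(T₁⁴ − T₂⁴) / 133.9 = 5.67×10⁻⁸ × 2.09×10^11 / 133.9 = 88.3 W/m².

q ≈ 88.3 W/m²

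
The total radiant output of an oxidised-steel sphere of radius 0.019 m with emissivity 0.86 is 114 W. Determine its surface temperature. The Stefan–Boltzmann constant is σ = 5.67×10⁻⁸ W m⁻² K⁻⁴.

A = 4πr² = 4π × (0.019)² = 4.54×10^-3 m².
From P = εσAT⁴, T = (P / εσA)^(1/4) = (114 / (0.86 × 5.67×10⁻⁸ × 4.54×10^-3))^(1/4).
T = (5.15×10^11)^(1/4) = 847 K.

T ≈ 847 K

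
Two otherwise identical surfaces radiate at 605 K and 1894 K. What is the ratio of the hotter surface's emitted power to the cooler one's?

P ∝ T⁴, so the ratio is (1894/605)⁴ = (3.131)⁴ = 96.1.

ratio ≈ 96.1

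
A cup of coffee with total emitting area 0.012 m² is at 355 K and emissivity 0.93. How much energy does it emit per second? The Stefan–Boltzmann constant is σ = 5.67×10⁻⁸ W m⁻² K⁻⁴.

P = εσAT⁴ = 0.93 × 5.67×10⁻⁸ × 0.0120 × (355)⁴ = 0.93 × 5.67×10⁻⁸ × 0.0120 × 1.59×10^10.
P = 10.0 W.

P ≈ 10.0 W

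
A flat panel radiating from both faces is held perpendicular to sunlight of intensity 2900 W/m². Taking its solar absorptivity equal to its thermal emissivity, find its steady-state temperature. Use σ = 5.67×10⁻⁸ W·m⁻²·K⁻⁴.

Absorbed flux αS = emitted flux 2εσT⁴ per unit area; with α = ε this gives T = (S/2σ)^(1/4).
T = (2900 / (2 × 5.67×10⁻⁸))^(1/4) = (2.56×10^10)^(1/4).
T = 400 K.

T ≈ 400 K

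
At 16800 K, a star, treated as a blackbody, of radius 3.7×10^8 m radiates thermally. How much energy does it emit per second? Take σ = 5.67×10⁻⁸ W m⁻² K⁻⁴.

A = 4πr² = 4π × (3.7×10^8)² = 1.72×10^18 m².
P = σAT⁴ = 5.67×10⁻⁸ × 1.72×10^18 × (16800)⁴ = 5.67×10⁻⁸ × 1.72×10^18 × 7.97×10^16.
P = 7.77×10^27 W.

P ≈ 7.77×10^27 W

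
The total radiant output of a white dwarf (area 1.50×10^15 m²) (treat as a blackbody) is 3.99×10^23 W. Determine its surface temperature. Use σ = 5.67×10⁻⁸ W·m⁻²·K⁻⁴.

T ≈ 8280 K

From P = σAT⁴, T = (P / σA)^(1/4) = (3.99×10^23 / (5.67×10⁻⁸ × 1.50×10^15))^(1/4).
T = (4.69×10^15)^(1/4) = 8280 K.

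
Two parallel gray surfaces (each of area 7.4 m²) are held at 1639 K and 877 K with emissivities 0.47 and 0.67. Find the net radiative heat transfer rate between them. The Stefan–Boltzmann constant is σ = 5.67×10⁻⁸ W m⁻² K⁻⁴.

Q ≈ 1.06×10^6 W

For two large parallel gray plates, q = σ(T₁⁴ − T₂⁴) / (1/ε₁ + 1/ε₂ − 1).
1/ε₁ + 1/ε₂ − 1 = 1/0.47 + 1/0.67 − 1 = 2.620.
T₁⁴ − T₂⁴ = 7.22×10^12 − 5.92×10^11 = 6.62×10^12 K⁴.
q = 5.67×10⁻⁸ × 6.62×10^12 / 2.620 = 1.43×10^5 W/m².
Q = q·A = 1.43×10^5 × 7.4 = 1.06×10^6 W.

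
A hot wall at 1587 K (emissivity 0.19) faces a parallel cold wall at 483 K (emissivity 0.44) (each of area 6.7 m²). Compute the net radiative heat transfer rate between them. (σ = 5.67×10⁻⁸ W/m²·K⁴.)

Q ≈ 3.66×10^5 W

For two large parallel gray plates, q = σ(T₁⁴ − T₂⁴) / (1/ε₁ + 1/ε₂ − 1).
1/ε₁ + 1/ε₂ − 1 = 1/0.19 + 1/0.44 − 1 = 6.536.
T₁⁴ − T₂⁴ = 6.34×10^12 − 5.44×10^10 = 6.29×10^12 K⁴.
q = 5.67×10⁻⁸ × 6.29×10^12 / 6.536 = 54600 W/m².
Q = q·A = 54600 × 6.7 = 3.66×10^5 W.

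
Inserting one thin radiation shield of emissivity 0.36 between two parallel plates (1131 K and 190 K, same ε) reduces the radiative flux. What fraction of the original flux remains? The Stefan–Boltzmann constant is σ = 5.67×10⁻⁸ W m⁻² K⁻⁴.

With N identical shields there are N+1 = 2 gaps in series, each with the same radiative resistance, so the flux falls to 1/(N+1) of its unshielded value.

ratio ≈ 0.500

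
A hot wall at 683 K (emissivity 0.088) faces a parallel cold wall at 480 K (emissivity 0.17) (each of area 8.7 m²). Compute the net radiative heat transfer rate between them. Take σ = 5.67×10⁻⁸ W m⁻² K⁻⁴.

Q ≈ 5000 W

For two large parallel gray plates, q = σ(T₁⁴ − T₂⁴) / (1/ε₁ + 1/ε₂ − 1).
1/ε₁ + 1/ε₂ − 1 = 1/0.088 + 1/0.17 − 1 = 16.25.
T₁⁴ − T₂⁴ = 2.18×10^11 − 5.31×10^10 = 1.65×10^11 K⁴.
q = 5.67×10⁻⁸ × 1.65×10^11 / 16.25 = 574 W/m².
Q = q·A = 574 × 8.7 = 5000 W.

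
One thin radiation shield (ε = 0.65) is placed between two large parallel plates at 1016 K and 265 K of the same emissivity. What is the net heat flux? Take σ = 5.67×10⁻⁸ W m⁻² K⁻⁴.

q ≈ 14500 W/m²

Each of the 2 gaps contributes resistance (2/ε − 1) = 2/0.65 − 1 = 2.077; total = 4.154.
q = σ(T₁⁴ − T₂⁴) / 4.154 = 5.67×10⁻⁸ × 1.06×10^12 / 4.154 = 14500 W/m².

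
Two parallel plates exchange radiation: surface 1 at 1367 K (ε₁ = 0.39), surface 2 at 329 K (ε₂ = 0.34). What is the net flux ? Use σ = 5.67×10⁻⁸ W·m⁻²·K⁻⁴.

For two large parallel gray plates, q = σ(T₁⁴ − T₂⁴) / (1/ε₁ + 1/ε₂ − 1).
1/ε₁ + 1/ε₂ − 1 = 1/0.39 + 1/0.34 − 1 = 4.505.
T₁⁴ − T₂⁴ = 3.49×10^12 − 1.17×10^10 = 3.48×10^12 K⁴.
q = 5.67×10⁻⁸ × 3.48×10^12 / 4.505 = 43800 W/m².

q ≈ 43800 W/m²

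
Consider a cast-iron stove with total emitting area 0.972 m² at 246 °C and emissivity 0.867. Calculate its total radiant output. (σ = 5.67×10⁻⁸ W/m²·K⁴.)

246 °C = 519 K.
Stefan–Boltzmann: P = εσAT⁴ = 0.867 × 5.67×10⁻⁸ × 0.972 × (519)⁴ = 0.867 × 5.67×10⁻⁸ × 0.972 × 7.26×10^10.
P = 3470 W.

P ≈ 3470 W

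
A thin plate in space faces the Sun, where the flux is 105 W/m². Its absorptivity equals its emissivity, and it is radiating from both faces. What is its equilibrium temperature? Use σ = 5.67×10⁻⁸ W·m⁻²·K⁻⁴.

T ≈ 174 K

Absorbed flux αS = emitted flux 2εσT⁴ per unit area; with α = ε this gives T = (S/2σ)^(1/4).
T = (105 / (2 × 5.67×10⁻⁸))^(1/4) = (9.26×10^8)^(1/4).
T = 174 K.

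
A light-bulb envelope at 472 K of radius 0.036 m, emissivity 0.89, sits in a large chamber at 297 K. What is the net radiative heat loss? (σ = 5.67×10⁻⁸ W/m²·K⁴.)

A = 4πr² = 4π × (0.036)² = 0.0163 m².
Q = εσA(T⁴ − T_s⁴). T⁴ − T_s⁴ = (472)⁴ − (297)⁴ = 4.96×10^10 − 7.78×10^9 = 4.19×10^10 K⁴.
Q = 0.89 × 5.67×10⁻⁸ × 0.0163 × 4.19×10^10 = 34.4 W.

Q ≈ 34.4 W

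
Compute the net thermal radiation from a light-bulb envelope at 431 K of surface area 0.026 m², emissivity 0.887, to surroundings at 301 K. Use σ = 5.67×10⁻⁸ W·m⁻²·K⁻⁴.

Q ≈ 34.4 W

Q = εσA(T⁴ − T_s⁴). T⁴ − T_s⁴ = (431)⁴ − (301)⁴ = 3.45×10^10 − 8.21×10^9 = 2.63×10^10 K⁴.
Q = 0.887 × 5.67×10⁻⁸ × 0.0260 × 2.63×10^10 = 34.4 W.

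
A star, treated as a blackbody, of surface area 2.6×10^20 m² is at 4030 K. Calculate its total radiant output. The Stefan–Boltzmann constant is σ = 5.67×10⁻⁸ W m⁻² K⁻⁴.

P = σAT⁴ = 5.67×10⁻⁸ × 2.60×10^20 × (4030)⁴ = 5.67×10⁻⁸ × 2.60×10^20 × 2.64×10^14.
P = 3.89×10^27 W.

P ≈ 3.89×10^27 W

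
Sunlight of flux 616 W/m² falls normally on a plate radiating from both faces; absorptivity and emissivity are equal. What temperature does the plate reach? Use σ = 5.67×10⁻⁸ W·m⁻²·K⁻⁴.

Absorbed flux αS = emitted flux 2εσT⁴ per unit area; with α = ε this gives T = (S/2σ)^(1/4).
T = (616 / (2 × 5.67×10⁻⁸))^(1/4) = (5.43×10^9)^(1/4).
T = 271 K.

T ≈ 271 K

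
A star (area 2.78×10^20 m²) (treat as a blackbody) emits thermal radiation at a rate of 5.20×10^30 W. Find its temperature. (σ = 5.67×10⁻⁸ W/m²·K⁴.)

From P = σAT⁴, T = (P / σA)^(1/4) = (5.20×10^30 / (5.67×10⁻⁸ × 2.78×10^20))^(1/4).
T = (3.30×10^17)^(1/4) = 24000 K.

T ≈ 24000 K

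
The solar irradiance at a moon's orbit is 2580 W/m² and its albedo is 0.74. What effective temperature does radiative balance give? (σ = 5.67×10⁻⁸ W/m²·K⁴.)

Power absorbed = (1−a)S·πR²; power emitted = 4πR²σT⁴. Equating and cancelling πR²:
T = ((1−a)S / 4σ)^(1/4) = (671 / (4 × 5.67×10⁻⁸))^(1/4) = (2.96×10^9)^(1/4).
T = 233 K.

T ≈ 233 K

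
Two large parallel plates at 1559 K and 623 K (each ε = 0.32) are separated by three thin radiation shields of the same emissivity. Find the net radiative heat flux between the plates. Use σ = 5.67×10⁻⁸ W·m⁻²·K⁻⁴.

Each of the 4 gaps contributes resistance (2/ε − 1) = 2/0.32 − 1 = 5.250; total = 21.00.
q = σ(T₁⁴ − T₂⁴) / 21.00 = 5.67×10⁻⁸ × 5.76×10^12 / 21.00 = 15500 W/m².

q ≈ 15500 W/m²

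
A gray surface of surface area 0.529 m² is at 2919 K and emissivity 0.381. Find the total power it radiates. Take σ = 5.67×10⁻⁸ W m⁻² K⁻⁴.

P ≈ 8.30×10^5 W

Stefan–Boltzmann: P = εσAT⁴ = 0.381 × 5.67×10⁻⁸ × 0.529 × (2919)⁴ = 0.381 × 5.67×10⁻⁸ × 0.529 × 7.26×10^13.
P = 8.30×10^5 W.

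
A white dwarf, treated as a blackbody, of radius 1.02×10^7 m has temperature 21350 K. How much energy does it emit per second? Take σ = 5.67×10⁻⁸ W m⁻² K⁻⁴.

P ≈ 1.54×10^25 W

A = 4πr² = 4π × (1.02×10^7)² = 1.31×10^15 m².
P = σAT⁴ = 5.67×10⁻⁸ × 1.31×10^15 × (21350)⁴ = 5.67×10⁻⁸ × 1.31×10^15 × 2.08×10^17.
P = 1.54×10^25 W.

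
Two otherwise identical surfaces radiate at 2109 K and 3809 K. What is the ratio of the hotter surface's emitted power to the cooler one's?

P ∝ T⁴, so the ratio is (3809/2109)⁴ = (1.806)⁴ = 10.6.

ratio ≈ 10.6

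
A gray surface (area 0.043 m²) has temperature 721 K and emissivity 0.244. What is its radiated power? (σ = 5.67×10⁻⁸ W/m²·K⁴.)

Stefan–Boltzmann: P = εσAT⁴ = 0.244 × 5.67×10⁻⁸ × 0.0430 × (721)⁴ = 0.244 × 5.67×10⁻⁸ × 0.0430 × 2.70×10^11.
P = 161 W.

P ≈ 161 W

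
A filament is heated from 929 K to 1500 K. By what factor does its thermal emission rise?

ratio ≈ 6.80

P ∝ T⁴, so the ratio is (1500/929)⁴ = (1.615)⁴ = 6.80.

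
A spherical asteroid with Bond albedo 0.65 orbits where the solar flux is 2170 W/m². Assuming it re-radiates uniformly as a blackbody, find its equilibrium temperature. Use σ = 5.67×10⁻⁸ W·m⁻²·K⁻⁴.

Power absorbed = (1−a)S·πR²; power emitted = 4πR²σT⁴. Equating and cancelling πR²:
T = ((1−a)S / 4σ)^(1/4) = (760 / (4 × 5.67×10⁻⁸))^(1/4) = (3.35×10^9)^(1/4).
T = 241 K.

T ≈ 241 K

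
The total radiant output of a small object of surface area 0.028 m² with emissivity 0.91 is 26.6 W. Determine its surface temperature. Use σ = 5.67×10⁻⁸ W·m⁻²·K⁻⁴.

T ≈ 368 K

From P = εσAT⁴, T = (P / εσA)^(1/4) = (26.6 / (0.91 × 5.67×10⁻⁸ × 0.0280))^(1/4).
T = (1.84×10^10)^(1/4) = 368 K.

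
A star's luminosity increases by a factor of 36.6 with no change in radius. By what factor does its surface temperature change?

factor ≈ 2.46

P ∝ T⁴ ⇒ T ∝ P^(1/4), so T scales by (36.6)^(1/4) = 2.46.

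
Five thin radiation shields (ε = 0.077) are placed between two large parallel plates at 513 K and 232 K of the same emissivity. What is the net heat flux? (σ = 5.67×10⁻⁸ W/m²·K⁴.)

q ≈ 25.1 W/m²

Each of the 6 gaps contributes resistance (2/ε − 1) = 2/0.077 − 1 = 24.97; total = 149.8.
q = σ(T₁⁴ − T₂⁴) / 149.8 = 5.67×10⁻⁸ × 6.64×10^10 / 149.8 = 25.1 W/m².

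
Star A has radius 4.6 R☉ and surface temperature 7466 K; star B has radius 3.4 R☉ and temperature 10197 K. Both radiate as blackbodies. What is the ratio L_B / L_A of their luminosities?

L = 4πR²σT⁴ ∝ R²T⁴, so L_B/L_A = (3.4/4.6)² × (10197/7466)⁴ = 0.546 × 3.48 = 1.90.

L_B/L_A ≈ 1.90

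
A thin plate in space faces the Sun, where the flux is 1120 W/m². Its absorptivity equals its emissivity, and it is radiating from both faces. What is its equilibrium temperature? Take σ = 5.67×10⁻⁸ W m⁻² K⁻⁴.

T ≈ 315 K

Absorbed flux αS = emitted flux 2εσT⁴ per unit area; with α = ε this gives T = (S/2σ)^(1/4).
T = (1120 / (2 × 5.67×10⁻⁸))^(1/4) = (9.88×10^9)^(1/4).
T = 315 K.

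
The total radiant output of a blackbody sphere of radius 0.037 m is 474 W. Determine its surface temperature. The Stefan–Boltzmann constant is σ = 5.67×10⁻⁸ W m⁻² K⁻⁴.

T ≈ 835 K

A = 4πr² = 4π × (0.037)² = 0.0172 m².
From P = σAT⁴, T = (P / σA)^(1/4) = (474 / (5.67×10⁻⁸ × 0.0172))^(1/4).
T = (4.86×10^11)^(1/4) = 835 K.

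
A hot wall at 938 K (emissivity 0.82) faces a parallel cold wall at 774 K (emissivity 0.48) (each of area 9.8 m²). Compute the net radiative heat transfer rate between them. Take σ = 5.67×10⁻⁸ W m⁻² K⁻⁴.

For two large parallel gray plates, q = σ(T₁⁴ − T₂⁴) / (1/ε₁ + 1/ε₂ − 1).
1/ε₁ + 1/ε₂ − 1 = 1/0.82 + 1/0.48 − 1 = 2.303.
T₁⁴ − T₂⁴ = 7.74×10^11 − 3.59×10^11 = 4.15×10^11 K⁴.
q = 5.67×10⁻⁸ × 4.15×10^11 / 2.303 = 10200 W/m².
Q = q·A = 10200 × 9.8 = 1.00×10^5 W.

Q ≈ 1.00×10^5 W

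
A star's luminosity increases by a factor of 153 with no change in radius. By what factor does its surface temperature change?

P ∝ T⁴ ⇒ T ∝ P^(1/4), so T scales by (153)^(1/4) = 3.52.

factor ≈ 3.52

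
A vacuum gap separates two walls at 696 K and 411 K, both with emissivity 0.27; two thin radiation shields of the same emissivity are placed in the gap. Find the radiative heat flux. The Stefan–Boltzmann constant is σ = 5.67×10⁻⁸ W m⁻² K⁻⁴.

q ≈ 608 W/m²

Each of the 3 gaps contributes resistance (2/ε − 1) = 2/0.27 − 1 = 6.407; total = 19.22.
q = σ(T₁⁴ − T₂⁴) / 19.22 = 5.67×10⁻⁸ × 2.06×10^11 / 19.22 = 608 W/m².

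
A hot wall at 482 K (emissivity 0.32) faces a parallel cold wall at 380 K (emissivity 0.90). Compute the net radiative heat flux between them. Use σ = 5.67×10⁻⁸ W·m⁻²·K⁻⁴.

q ≈ 580 W/m²

For two large parallel gray plates, q = σ(T₁⁴ − T₂⁴) / (1/ε₁ + 1/ε₂ − 1).
1/ε₁ + 1/ε₂ − 1 = 1/0.32 + 1/0.90 − 1 = 3.236.
T₁⁴ − T₂⁴ = 5.40×10^10 − 2.09×10^10 = 3.31×10^10 K⁴.
q = 5.67×10⁻⁸ × 3.31×10^10 / 3.236 = 580 W/m².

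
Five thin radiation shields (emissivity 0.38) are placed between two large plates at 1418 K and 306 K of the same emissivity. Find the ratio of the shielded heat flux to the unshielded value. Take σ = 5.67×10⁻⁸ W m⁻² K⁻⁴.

With N identical shields there are N+1 = 6 gaps in series, each with the same radiative resistance, so the flux falls to 1/(N+1) of its unshielded value.

ratio ≈ 0.167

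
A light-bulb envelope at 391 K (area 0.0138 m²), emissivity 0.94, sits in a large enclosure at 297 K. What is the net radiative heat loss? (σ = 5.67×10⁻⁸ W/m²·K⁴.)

Q = εσA(T⁴ − T_s⁴). T⁴ − T_s⁴ = (391)⁴ − (297)⁴ = 2.34×10^10 − 7.78×10^9 = 1.56×10^10 K⁴.
Q = 0.94 × 5.67×10⁻⁸ × 0.0138 × 1.56×10^10 = 11.5 W.

Q ≈ 11.5 W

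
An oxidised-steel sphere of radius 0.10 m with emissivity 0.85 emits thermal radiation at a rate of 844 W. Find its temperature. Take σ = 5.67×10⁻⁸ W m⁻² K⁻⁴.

T ≈ 611 K

A = 4πr² = 4π × (0.10)² = 0.126 m².
From P = εσAT⁴, T = (P / εσA)^(1/4) = (844 / (0.85 × 5.67×10⁻⁸ × 0.126))^(1/4).
T = (1.39×10^11)^(1/4) = 611 K.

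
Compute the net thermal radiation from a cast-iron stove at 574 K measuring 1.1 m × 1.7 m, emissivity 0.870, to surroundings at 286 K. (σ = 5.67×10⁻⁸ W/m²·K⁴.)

Q ≈ 9400 W

A = 1.1 × 1.7 = 1.87 m².
Q = εσA(T⁴ − T_s⁴). T⁴ − T_s⁴ = (574)⁴ − (286)⁴ = 1.09×10^11 − 6.69×10^9 = 1.02×10^11 K⁴.
Q = 0.870 × 5.67×10⁻⁸ × 1.87 × 1.02×10^11 = 9400 W.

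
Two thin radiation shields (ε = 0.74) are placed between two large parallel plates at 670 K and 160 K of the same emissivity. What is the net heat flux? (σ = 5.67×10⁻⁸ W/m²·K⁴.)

q ≈ 2230 W/m²

Each of the 3 gaps contributes resistance (2/ε − 1) = 2/0.74 − 1 = 1.703; total = 5.108.
q = σ(T₁⁴ − T₂⁴) / 5.108 = 5.67×10⁻⁸ × 2.01×10^11 / 5.108 = 2230 W/m².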